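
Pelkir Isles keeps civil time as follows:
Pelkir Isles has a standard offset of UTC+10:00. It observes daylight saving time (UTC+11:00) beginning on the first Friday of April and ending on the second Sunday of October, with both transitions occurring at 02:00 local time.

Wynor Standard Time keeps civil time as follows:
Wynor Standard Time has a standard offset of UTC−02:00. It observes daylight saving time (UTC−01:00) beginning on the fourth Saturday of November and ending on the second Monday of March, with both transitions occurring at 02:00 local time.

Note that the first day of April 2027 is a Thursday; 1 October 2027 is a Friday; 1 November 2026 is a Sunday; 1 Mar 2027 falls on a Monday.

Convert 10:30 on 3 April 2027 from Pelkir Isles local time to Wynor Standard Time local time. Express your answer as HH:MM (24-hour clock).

21:30

1 April 2027 is a Thursday, so the first Friday is April 2.
1 October 2027 is a Friday, so the first Sunday is October 3 and the second is October 10.
Daylight saving runs 2 April – 10 October; 3 April 2027 is inside that window, so Pelkir Isles is at UTC+11:00.
10:30 Pelkir Isles − 11h = 23:30 UTC (rolling into the previous day, 2 April 2027).
1 November 2026 is a Sunday, so the first Saturday is November 7 and the fourth is November 28.
1 March 2027 is a Monday, so the first Monday is March 1 and the second is March 8.
At the standard offset (UTC−02:00), 23:30 UTC − 2h = 21:30 Wynor Standard Time standard time.
The standard-time date in Wynor Standard Time, 2 April 2027, does not fall between 28 November 2026 and 8 March 2027, so daylight saving is not in effect and Wynor Standard Time is at UTC−02:00.
23:30 UTC − 2h = 21:30 Wynor Standard Time.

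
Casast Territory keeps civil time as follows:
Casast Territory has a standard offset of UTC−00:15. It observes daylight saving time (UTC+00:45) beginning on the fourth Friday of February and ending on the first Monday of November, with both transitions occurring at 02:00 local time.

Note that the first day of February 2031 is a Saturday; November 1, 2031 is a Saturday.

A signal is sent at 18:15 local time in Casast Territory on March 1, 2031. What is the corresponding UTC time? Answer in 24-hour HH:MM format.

1 February 2031 is a Saturday, so the first Friday is February 7 and the fourth is February 28.
1 November 2031 is a Saturday, so the first Monday is November 3.
March 1, 2031 falls between 28 February and 3 November, so daylight saving is in effect and Casast Territory is at UTC+00:45.
18:15 local − 0h45m = 17:30 UTC.

17:30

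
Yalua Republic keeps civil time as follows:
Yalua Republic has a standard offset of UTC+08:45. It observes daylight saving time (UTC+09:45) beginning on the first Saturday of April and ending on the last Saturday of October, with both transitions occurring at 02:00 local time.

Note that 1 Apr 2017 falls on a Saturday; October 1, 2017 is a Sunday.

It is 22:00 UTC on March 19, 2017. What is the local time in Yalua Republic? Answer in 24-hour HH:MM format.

1 April 2017 is a Saturday, so the first Saturday is April 1.
1 October 2017 is a Sunday, so Saturdays fall on 7, 14, 21, 28; the last is October 28.
At the standard offset (UTC+08:45), 22:00 UTC + 8h45m = 06:45 Yalua Republic standard time (rolling into the next day, 20 March 2017).
The standard-time date in Yalua Republic, March 20, 2017, does not fall between 1 April and 28 October, so daylight saving is not in effect and Yalua Republic is at UTC+08:45.
22:00 UTC + 8h45m = 06:45 local (rolling into the next day, 20 March 2017).

06:45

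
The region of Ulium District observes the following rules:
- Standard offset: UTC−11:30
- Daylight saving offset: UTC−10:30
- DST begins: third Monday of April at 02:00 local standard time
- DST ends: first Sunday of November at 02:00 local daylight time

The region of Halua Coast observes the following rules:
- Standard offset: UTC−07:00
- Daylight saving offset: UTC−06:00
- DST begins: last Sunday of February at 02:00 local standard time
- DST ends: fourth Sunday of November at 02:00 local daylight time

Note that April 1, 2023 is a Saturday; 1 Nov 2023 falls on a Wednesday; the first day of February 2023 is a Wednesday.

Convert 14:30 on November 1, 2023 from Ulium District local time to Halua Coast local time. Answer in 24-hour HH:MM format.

19:00

1 April 2023 is a Saturday, so the first Monday is April 3 and the third is April 17.
1 November 2023 is a Wednesday, so the first Sunday is November 5.
Daylight saving runs 17 April – 5 November; November 1, 2023 is inside that window, so Ulium District is at UTC−10:30.
14:30 Ulium District + 10h30m = 01:00 UTC (rolling into the next day, 2 November 2023).
1 February 2023 is a Wednesday, so Sundays fall on 5, 12, 19, 26; the last is February 26.
1 November 2023 is a Wednesday, so the first Sunday is November 5 and the fourth is November 26.
At the standard offset (UTC−07:00), 01:00 UTC − 7h = 18:00 Halua Coast standard time (rolling into the previous day, 1 November 2023).
Daylight saving runs 26 February – 26 November; the standard-time date in Halua Coast, November 1, 2023, is inside that window, so Halua Coast is at UTC−06:00.
01:00 UTC − 6h = 19:00 Halua Coast (rolling into the previous day, 1 November 2023).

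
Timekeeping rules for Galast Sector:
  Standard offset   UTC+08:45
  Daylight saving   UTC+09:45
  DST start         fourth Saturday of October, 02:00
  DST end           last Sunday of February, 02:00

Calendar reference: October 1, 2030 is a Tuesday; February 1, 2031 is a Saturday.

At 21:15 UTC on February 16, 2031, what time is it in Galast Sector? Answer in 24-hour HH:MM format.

1 October 2030 is a Tuesday, so the first Saturday is October 5 and the fourth is October 26.
1 February 2031 is a Saturday, so Sundays fall on 2, 9, 16, 23; the last is February 23.
At the standard offset (UTC+08:45), 21:15 UTC + 8h45m = 06:00 Galast Sector standard time (rolling into the next day, 17 February 2031).
Daylight saving runs 26 October 2030 – 23 February 2031; the standard-time date in Galast Sector, February 17, 2031, is inside that window, so Galast Sector is at UTC+09:45.
21:15 UTC + 9h45m = 07:00 local (rolling into the next day, 17 February 2031).

07:00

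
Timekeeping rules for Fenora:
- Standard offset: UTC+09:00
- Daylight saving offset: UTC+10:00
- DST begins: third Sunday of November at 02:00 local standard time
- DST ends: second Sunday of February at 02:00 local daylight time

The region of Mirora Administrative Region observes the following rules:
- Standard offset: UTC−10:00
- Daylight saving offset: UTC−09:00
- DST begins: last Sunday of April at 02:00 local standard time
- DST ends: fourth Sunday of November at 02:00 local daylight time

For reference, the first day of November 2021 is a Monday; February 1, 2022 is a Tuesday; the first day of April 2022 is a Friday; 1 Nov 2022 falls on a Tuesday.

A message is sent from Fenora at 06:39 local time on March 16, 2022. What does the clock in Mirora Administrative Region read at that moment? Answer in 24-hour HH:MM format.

11:39

1 November 2021 is a Monday, so the first Sunday is November 7 and the third is November 21.
1 February 2022 is a Tuesday, so the first Sunday is February 6 and the second is February 13.
March 16, 2022 is outside the daylight-saving period (21 November 2021 – 13 February 2022), so Fenora is on standard time, UTC+09:00.
06:39 Fenora − 9h = 21:39 UTC (rolling into the previous day, 15 March 2022).
1 April 2022 is a Friday, so Sundays fall on 3, 10, 17, 24; the last is April 24.
1 November 2022 is a Tuesday, so the first Sunday is November 6 and the fourth is November 27.
At the standard offset (UTC−10:00), 21:39 UTC − 10h = 11:39 Mirora Administrative Region standard time.
The standard-time date in Mirora Administrative Region, March 15, 2022, is outside the daylight-saving period (24 April – 27 November), so Mirora Administrative Region is on standard time, UTC−10:00.
21:39 UTC − 10h = 11:39 Mirora Administrative Region.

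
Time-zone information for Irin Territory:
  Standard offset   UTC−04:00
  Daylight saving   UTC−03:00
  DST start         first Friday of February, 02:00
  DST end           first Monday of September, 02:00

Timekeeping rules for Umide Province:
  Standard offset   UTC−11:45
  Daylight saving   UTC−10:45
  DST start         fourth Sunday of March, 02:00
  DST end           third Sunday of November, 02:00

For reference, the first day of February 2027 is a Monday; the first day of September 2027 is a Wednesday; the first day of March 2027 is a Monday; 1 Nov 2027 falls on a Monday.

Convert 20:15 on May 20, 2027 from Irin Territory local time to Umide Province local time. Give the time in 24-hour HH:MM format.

1 February 2027 is a Monday, so the first Friday is February 5.
1 September 2027 is a Wednesday, so the first Monday is September 6.
Daylight saving runs 5 February – 6 September; May 20, 2027 is inside that window, so Irin Territory is at UTC−03:00.
20:15 Irin Territory + 3h = 23:15 UTC.
1 March 2027 is a Monday, so the first Sunday is March 7 and the fourth is March 28.
1 November 2027 is a Monday, so the first Sunday is November 7 and the third is November 21.
At the standard offset (UTC−11:45), 23:15 UTC − 11h45m = 11:30 Umide Province standard time.
The standard-time date in Umide Province, May 20, 2027, falls between 28 March and 21 November, so daylight saving is in effect and Umide Province is at UTC−10:45.
23:15 UTC − 10h45m = 12:30 Umide Province.

12:30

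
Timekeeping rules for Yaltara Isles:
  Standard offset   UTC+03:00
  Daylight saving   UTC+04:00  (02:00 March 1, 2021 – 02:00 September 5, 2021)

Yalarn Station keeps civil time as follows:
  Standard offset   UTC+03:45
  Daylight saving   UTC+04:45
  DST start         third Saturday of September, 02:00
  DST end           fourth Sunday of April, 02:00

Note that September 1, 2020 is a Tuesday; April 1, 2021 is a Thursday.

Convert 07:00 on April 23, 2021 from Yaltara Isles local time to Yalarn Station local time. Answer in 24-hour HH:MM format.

07:45

Daylight saving runs 1 March – 5 September; April 23, 2021 is inside that window, so Yaltara Isles is at UTC+04:00.
07:00 Yaltara Isles − 4h = 03:00 UTC.
1 September 2020 is a Tuesday, so the first Saturday is September 5 and the third is September 19.
1 April 2021 is a Thursday, so the first Sunday is April 4 and the fourth is April 25.
At the standard offset (UTC+03:45), 03:00 UTC + 3h45m = 06:45 Yalarn Station standard time.
The standard-time date in Yalarn Station, April 23, 2021, falls between 19 September 2020 and 25 April 2021, so daylight saving is in effect and Yalarn Station is at UTC+04:45.
03:00 UTC + 4h45m = 07:45 Yalarn Station.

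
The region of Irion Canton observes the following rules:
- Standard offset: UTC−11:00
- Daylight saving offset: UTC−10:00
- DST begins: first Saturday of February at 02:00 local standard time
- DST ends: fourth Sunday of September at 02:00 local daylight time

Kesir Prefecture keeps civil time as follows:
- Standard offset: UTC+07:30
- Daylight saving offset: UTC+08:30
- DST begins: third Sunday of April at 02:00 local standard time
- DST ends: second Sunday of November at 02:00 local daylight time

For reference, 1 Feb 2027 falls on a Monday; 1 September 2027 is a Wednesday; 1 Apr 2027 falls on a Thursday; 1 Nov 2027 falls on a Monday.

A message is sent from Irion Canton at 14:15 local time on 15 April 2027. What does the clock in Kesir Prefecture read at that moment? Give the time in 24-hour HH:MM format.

1 February 2027 is a Monday, so the first Saturday is February 6.
1 September 2027 is a Wednesday, so the first Sunday is September 5 and the fourth is September 26.
15 April 2027 lies within the daylight-saving period (6 February – 26 September), so Irion Canton is on daylight time, UTC−10:00.
14:15 Irion Canton + 10h = 00:15 UTC (rolling into the next day, 16 April 2027).
1 April 2027 is a Thursday, so the first Sunday is April 4 and the third is April 18.
1 November 2027 is a Monday, so the first Sunday is November 7 and the second is November 14.
At the standard offset (UTC+07:30), 00:15 UTC + 7h30m = 07:45 Kesir Prefecture standard time.
The standard-time date in Kesir Prefecture, 16 April 2027, does not fall between 18 April and 14 November, so daylight saving is not in effect and Kesir Prefecture is at UTC+07:30.
00:15 UTC + 7h30m = 07:45 Kesir Prefecture.

07:45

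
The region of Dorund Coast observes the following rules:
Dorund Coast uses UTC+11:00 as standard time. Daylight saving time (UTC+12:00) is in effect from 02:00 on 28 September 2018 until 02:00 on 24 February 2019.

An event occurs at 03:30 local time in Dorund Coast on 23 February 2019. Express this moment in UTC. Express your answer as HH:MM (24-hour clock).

15:30

Daylight saving runs 28 September 2018 – 24 February 2019; 23 February 2019 is inside that window, so Dorund Coast is at UTC+12:00.
03:30 local − 12h = 15:30 UTC (rolling into the previous day, 22 February 2019).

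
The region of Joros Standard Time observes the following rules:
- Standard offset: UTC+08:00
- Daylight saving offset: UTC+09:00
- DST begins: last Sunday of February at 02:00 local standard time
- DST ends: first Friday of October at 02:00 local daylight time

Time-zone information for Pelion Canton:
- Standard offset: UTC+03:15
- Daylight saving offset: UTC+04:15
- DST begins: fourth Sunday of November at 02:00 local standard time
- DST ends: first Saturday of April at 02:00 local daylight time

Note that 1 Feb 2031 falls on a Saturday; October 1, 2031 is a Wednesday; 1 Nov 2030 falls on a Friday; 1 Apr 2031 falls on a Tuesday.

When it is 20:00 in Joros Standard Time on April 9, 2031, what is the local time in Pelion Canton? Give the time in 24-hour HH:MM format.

14:15

1 February 2031 is a Saturday, so Sundays fall on 2, 9, 16, 23; the last is February 23.
1 October 2031 is a Wednesday, so the first Friday is October 3.
Daylight saving runs 23 February – 3 October; April 9, 2031 is inside that window, so Joros Standard Time is at UTC+09:00.
20:00 Joros Standard Time − 9h = 11:00 UTC.
1 November 2030 is a Friday, so the first Sunday is November 3 and the fourth is November 24.
1 April 2031 is a Tuesday, so the first Saturday is April 5.
At the standard offset (UTC+03:15), 11:00 UTC + 3h15m = 14:15 Pelion Canton standard time.
The standard-time date in Pelion Canton, April 9, 2031, is outside the daylight-saving period (24 November 2030 – 5 April 2031), so Pelion Canton is on standard time, UTC+03:15.
11:00 UTC + 3h15m = 14:15 Pelion Canton.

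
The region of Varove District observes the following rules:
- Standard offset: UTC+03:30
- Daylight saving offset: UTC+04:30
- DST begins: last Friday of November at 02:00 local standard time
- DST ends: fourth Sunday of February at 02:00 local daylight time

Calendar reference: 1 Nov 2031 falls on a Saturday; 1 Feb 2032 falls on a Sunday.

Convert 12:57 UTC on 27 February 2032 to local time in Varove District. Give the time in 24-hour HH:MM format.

1 November 2031 is a Saturday, so Fridays fall on 7, 14, 21, 28; the last is November 28.
1 February 2032 is a Sunday, so the first Sunday is February 1 and the fourth is February 22.
At the standard offset (UTC+03:30), 12:57 UTC + 3h30m = 16:27 Varove District standard time.
Daylight saving runs 28 November 2031 – 22 February 2032; the standard-time date in Varove District, 27 February 2032, is outside that window, so Varove District is on standard time at UTC+03:30.
12:57 UTC + 3h30m = 16:27 local.

16:27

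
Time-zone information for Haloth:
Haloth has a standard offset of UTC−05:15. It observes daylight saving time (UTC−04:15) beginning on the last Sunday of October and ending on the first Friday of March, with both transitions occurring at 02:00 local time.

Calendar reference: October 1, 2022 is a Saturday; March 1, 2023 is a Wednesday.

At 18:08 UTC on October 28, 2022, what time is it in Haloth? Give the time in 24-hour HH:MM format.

1 October 2022 is a Saturday, so Sundays fall on 2, 9, 16, 23, 30; the last is October 30.
1 March 2023 is a Wednesday, so the first Friday is March 3.
At the standard offset (UTC−05:15), 18:08 UTC − 5h15m = 12:53 Haloth standard time.
The standard-time date in Haloth, October 28, 2022, does not fall between 30 October 2022 and 3 March 2023, so daylight saving is not in effect and Haloth is at UTC−05:15.
18:08 UTC − 5h15m = 12:53 local.

12:53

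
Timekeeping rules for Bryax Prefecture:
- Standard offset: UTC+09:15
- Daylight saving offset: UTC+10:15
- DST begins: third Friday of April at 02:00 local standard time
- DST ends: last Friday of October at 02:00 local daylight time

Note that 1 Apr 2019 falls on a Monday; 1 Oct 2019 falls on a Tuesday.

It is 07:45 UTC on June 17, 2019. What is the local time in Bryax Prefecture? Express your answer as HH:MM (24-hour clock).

1 April 2019 is a Monday, so the first Friday is April 5 and the third is April 19.
1 October 2019 is a Tuesday, so Fridays fall on 4, 11, 18, 25; the last is October 25.
At the standard offset (UTC+09:15), 07:45 UTC + 9h15m = 17:00 Bryax Prefecture standard time.
The standard-time date in Bryax Prefecture, June 17, 2019, lies within the daylight-saving period (19 April – 25 October), so Bryax Prefecture is on daylight time, UTC+10:15.
07:45 UTC + 10h15m = 18:00 local.

18:00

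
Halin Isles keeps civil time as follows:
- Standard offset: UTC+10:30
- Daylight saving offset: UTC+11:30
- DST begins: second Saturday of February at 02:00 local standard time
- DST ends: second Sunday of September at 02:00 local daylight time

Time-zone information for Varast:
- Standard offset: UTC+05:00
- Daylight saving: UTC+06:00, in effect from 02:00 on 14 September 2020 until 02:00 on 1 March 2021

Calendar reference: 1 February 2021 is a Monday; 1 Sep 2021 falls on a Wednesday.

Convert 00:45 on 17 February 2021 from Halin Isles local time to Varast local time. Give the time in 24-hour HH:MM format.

19:15

1 February 2021 is a Monday, so the first Saturday is February 6 and the second is February 13.
1 September 2021 is a Wednesday, so the first Sunday is September 5 and the second is September 12.
17 February 2021 lies within the daylight-saving period (13 February – 12 September), so Halin Isles is on daylight time, UTC+11:30.
00:45 Halin Isles − 11h30m = 13:15 UTC (rolling into the previous day, 16 February 2021).
At the standard offset (UTC+05:00), 13:15 UTC + 5h = 18:15 Varast standard time.
The standard-time date in Varast, 16 February 2021, falls between 14 September 2020 and 1 March 2021, so daylight saving is in effect and Varast is at UTC+06:00.
13:15 UTC + 6h = 19:15 Varast.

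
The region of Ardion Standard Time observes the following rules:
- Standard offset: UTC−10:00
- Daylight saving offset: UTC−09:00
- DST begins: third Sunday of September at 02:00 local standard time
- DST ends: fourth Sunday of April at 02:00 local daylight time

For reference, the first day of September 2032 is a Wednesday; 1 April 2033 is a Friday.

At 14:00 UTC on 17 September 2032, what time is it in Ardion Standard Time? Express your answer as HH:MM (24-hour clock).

1 September 2032 is a Wednesday, so the first Sunday is September 5 and the third is September 19.
1 April 2033 is a Friday, so the first Sunday is April 3 and the fourth is April 24.
At the standard offset (UTC−10:00), 14:00 UTC − 10h = 04:00 Ardion Standard Time standard time.
The standard-time date in Ardion Standard Time, 17 September 2032, is outside the daylight-saving period (19 September 2032 – 24 April 2033), so Ardion Standard Time is on standard time, UTC−10:00.
14:00 UTC − 10h = 04:00 local.

04:00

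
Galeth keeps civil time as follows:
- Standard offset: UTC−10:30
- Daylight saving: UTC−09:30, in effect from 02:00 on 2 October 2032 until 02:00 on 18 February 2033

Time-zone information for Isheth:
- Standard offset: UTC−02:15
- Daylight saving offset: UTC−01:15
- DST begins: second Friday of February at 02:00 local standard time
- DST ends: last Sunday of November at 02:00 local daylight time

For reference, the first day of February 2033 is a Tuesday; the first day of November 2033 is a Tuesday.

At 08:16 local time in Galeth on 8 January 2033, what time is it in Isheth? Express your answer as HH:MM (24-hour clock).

15:31

Daylight saving runs 2 October 2032 – 18 February 2033; 8 January 2033 is inside that window, so Galeth is at UTC−09:30.
08:16 Galeth + 9h30m = 17:46 UTC.
1 February 2033 is a Tuesday, so the first Friday is February 4 and the second is February 11.
1 November 2033 is a Tuesday, so Sundays fall on 6, 13, 20, 27; the last is November 27.
At the standard offset (UTC−02:15), 17:46 UTC − 2h15m = 15:31 Isheth standard time.
Daylight saving runs 11 February – 27 November; the standard-time date in Isheth, 8 January 2033, is outside that window, so Isheth is on standard time at UTC−02:15.
17:46 UTC − 2h15m = 15:31 Isheth.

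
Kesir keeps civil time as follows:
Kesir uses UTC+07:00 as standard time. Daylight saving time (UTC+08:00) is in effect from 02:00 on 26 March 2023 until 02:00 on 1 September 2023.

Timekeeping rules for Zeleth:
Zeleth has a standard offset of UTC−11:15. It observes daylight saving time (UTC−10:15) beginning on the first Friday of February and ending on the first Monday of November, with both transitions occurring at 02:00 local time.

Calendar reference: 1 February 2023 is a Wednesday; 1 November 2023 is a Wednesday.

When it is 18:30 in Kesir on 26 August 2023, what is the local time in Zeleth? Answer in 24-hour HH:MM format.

26 August 2023 falls between 26 March and 1 September, so daylight saving is in effect and Kesir is at UTC+08:00.
18:30 Kesir − 8h = 10:30 UTC.
1 February 2023 is a Wednesday, so the first Friday is February 3.
1 November 2023 is a Wednesday, so the first Monday is November 6.
At the standard offset (UTC−11:15), 10:30 UTC − 11h15m = 23:15 Zeleth standard time (rolling into the previous day, 25 August 2023).
The standard-time date in Zeleth, 25 August 2023, falls between 3 February and 6 November, so daylight saving is in effect and Zeleth is at UTC−10:15.
10:30 UTC − 10h15m = 00:15 Zeleth.

00:15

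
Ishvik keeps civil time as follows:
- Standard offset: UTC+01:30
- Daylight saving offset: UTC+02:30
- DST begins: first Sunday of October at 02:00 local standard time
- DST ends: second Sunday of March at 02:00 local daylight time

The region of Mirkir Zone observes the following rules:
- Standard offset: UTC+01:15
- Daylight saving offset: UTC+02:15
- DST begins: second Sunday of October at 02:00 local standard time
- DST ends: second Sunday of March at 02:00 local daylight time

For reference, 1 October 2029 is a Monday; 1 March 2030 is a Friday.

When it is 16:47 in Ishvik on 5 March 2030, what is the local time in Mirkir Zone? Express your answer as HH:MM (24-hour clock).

1 October 2029 is a Monday, so the first Sunday is October 7.
1 March 2030 is a Friday, so the first Sunday is March 3 and the second is March 10.
5 March 2030 lies within the daylight-saving period (7 October 2029 – 10 March 2030), so Ishvik is on daylight time, UTC+02:30.
16:47 Ishvik − 2h30m = 14:17 UTC.
1 October 2029 is a Monday, so the first Sunday is October 7 and the second is October 14.
1 March 2030 is a Friday, so the first Sunday is March 3 and the second is March 10.
At the standard offset (UTC+01:15), 14:17 UTC + 1h15m = 15:32 Mirkir Zone standard time.
The standard-time date in Mirkir Zone, 5 March 2030, falls between 14 October 2029 and 10 March 2030, so daylight saving is in effect and Mirkir Zone is at UTC+02:15.
14:17 UTC + 2h15m = 16:32 Mirkir Zone.

16:32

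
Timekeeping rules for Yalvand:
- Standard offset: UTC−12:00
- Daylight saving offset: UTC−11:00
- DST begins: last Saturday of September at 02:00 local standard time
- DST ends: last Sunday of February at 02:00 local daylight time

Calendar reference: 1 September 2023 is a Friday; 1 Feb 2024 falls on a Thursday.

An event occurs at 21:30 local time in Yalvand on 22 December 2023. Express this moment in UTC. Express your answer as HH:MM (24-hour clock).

1 September 2023 is a Friday, so Saturdays fall on 2, 9, 16, 23, 30; the last is September 30.
1 February 2024 is a Thursday, so Sundays fall on 4, 11, 18, 25; the last is February 25.
22 December 2023 lies within the daylight-saving period (30 September 2023 – 25 February 2024), so Yalvand is on daylight time, UTC−11:00.
21:30 local + 11h = 08:30 UTC (rolling into the next day, 23 December 2023).

08:30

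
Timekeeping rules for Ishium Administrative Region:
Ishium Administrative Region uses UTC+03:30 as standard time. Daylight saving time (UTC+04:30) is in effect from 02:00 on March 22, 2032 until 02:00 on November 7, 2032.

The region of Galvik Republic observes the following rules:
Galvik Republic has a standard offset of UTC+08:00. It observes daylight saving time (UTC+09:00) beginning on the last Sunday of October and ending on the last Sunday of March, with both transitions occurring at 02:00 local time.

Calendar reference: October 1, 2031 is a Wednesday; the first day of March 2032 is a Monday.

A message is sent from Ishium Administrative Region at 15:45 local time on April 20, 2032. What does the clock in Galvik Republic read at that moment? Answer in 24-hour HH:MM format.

Daylight saving runs 22 March – 7 November; April 20, 2032 is inside that window, so Ishium Administrative Region is at UTC+04:30.
15:45 Ishium Administrative Region − 4h30m = 11:15 UTC.
1 October 2031 is a Wednesday, so Sundays fall on 5, 12, 19, 26; the last is October 26.
1 March 2032 is a Monday, so Sundays fall on 7, 14, 21, 28; the last is March 28.
At the standard offset (UTC+08:00), 11:15 UTC + 8h = 19:15 Galvik Republic standard time.
The standard-time date in Galvik Republic, April 20, 2032, does not fall between 26 October 2031 and 28 March 2032, so daylight saving is not in effect and Galvik Republic is at UTC+08:00.
11:15 UTC + 8h = 19:15 Galvik Republic.

19:15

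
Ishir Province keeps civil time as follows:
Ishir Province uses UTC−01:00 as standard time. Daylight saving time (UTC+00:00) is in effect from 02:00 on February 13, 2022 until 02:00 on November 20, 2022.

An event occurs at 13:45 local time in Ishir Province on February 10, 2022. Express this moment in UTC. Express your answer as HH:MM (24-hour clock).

February 10, 2022 is outside the daylight-saving period (13 February – 20 November), so Ishir Province is on standard time, UTC−01:00.
13:45 local + 1h = 14:45 UTC.

14:45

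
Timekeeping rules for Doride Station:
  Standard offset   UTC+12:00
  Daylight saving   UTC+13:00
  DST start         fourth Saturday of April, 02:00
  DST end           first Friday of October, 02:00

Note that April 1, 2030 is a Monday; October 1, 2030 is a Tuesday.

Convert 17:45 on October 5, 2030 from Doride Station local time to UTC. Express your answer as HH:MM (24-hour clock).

1 April 2030 is a Monday, so the first Saturday is April 6 and the fourth is April 27.
1 October 2030 is a Tuesday, so the first Friday is October 4.
October 5, 2030 is outside the daylight-saving period (27 April – 4 October), so Doride Station is on standard time, UTC+12:00.
17:45 local − 12h = 05:45 UTC.

05:45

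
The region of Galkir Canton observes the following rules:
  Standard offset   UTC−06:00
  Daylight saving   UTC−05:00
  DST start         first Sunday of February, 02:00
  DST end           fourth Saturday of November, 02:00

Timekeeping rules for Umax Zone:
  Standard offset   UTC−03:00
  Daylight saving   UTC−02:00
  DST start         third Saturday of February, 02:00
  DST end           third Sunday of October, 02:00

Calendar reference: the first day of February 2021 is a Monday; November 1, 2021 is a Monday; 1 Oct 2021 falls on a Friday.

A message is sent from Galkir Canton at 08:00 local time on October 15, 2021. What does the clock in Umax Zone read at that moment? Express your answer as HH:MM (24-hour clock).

11:00

1 February 2021 is a Monday, so the first Sunday is February 7.
1 November 2021 is a Monday, so the first Saturday is November 6 and the fourth is November 27.
October 15, 2021 lies within the daylight-saving period (7 February – 27 November), so Galkir Canton is on daylight time, UTC−05:00.
08:00 Galkir Canton + 5h = 13:00 UTC.
1 February 2021 is a Monday, so the first Saturday is February 6 and the third is February 20.
1 October 2021 is a Friday, so the first Sunday is October 3 and the third is October 17.
At the standard offset (UTC−03:00), 13:00 UTC − 3h = 10:00 Umax Zone standard time.
Daylight saving runs 20 February – 17 October; the standard-time date in Umax Zone, October 15, 2021, is inside that window, so Umax Zone is at UTC−02:00.
13:00 UTC − 2h = 11:00 Umax Zone.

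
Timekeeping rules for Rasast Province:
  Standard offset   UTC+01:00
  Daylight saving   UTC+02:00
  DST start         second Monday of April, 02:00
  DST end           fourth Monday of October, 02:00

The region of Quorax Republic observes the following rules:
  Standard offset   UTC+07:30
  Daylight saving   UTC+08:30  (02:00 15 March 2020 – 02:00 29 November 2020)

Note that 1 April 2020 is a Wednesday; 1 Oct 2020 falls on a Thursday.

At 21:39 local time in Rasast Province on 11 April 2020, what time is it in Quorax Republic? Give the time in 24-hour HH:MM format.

1 April 2020 is a Wednesday, so the first Monday is April 6 and the second is April 13.
1 October 2020 is a Thursday, so the first Monday is October 5 and the fourth is October 26.
11 April 2020 does not fall between 13 April and 26 October, so daylight saving is not in effect and Rasast Province is at UTC+01:00.
21:39 Rasast Province − 1h = 20:39 UTC.
At the standard offset (UTC+07:30), 20:39 UTC + 7h30m = 04:09 Quorax Republic standard time (rolling into the next day, 12 April 2020).
The standard-time date in Quorax Republic, 12 April 2020, lies within the daylight-saving period (15 March – 29 November), so Quorax Republic is on daylight time, UTC+08:30.
20:39 UTC + 8h30m = 05:09 Quorax Republic (rolling into the next day, 12 April 2020).

05:09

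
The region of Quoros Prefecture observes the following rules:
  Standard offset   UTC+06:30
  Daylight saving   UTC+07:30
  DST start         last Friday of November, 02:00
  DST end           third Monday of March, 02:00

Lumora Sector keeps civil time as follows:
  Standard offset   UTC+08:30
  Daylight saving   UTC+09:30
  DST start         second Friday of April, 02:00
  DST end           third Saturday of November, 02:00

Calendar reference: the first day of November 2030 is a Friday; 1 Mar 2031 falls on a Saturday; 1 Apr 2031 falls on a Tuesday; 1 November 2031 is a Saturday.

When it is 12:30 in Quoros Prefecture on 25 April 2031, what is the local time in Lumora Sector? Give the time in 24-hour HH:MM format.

15:30

1 November 2030 is a Friday, so Fridays fall on 1, 8, 15, 22, 29; the last is November 29.
1 March 2031 is a Saturday, so the first Monday is March 3 and the third is March 17.
25 April 2031 does not fall between 29 November 2030 and 17 March 2031, so daylight saving is not in effect and Quoros Prefecture is at UTC+06:30.
12:30 Quoros Prefecture − 6h30m = 06:00 UTC.
1 April 2031 is a Tuesday, so the first Friday is April 4 and the second is April 11.
1 November 2031 is a Saturday, so the first Saturday is November 1 and the third is November 15.
At the standard offset (UTC+08:30), 06:00 UTC + 8h30m = 14:30 Lumora Sector standard time.
The standard-time date in Lumora Sector, 25 April 2031, falls between 11 April and 15 November, so daylight saving is in effect and Lumora Sector is at UTC+09:30.
06:00 UTC + 9h30m = 15:30 Lumora Sector.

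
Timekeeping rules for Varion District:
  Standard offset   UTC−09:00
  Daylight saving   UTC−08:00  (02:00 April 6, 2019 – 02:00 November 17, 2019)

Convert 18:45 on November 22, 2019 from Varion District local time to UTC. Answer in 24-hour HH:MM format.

03:45

Daylight saving runs 6 April – 17 November; November 22, 2019 is outside that window, so Varion District is on standard time at UTC−09:00.
18:45 local + 9h = 03:45 UTC (rolling into the next day, 23 November 2019).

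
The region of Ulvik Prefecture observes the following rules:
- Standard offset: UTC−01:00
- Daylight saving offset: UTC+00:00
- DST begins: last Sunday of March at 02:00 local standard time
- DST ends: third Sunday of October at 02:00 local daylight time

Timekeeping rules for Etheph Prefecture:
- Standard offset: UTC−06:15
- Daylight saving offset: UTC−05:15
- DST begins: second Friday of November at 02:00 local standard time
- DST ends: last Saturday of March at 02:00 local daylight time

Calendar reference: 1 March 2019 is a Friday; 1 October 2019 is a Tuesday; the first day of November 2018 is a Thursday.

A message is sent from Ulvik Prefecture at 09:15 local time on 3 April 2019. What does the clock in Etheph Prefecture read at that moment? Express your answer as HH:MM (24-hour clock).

1 March 2019 is a Friday, so Sundays fall on 3, 10, 17, 24, 31; the last is March 31.
1 October 2019 is a Tuesday, so the first Sunday is October 6 and the third is October 20.
3 April 2019 falls between 31 March and 20 October, so daylight saving is in effect and Ulvik Prefecture is at UTC+00:00.
09:15 Ulvik Prefecture − 0h = 09:15 UTC.
1 November 2018 is a Thursday, so the first Friday is November 2 and the second is November 9.
1 March 2019 is a Friday, so Saturdays fall on 2, 9, 16, 23, 30; the last is March 30.
At the standard offset (UTC−06:15), 09:15 UTC − 6h15m = 03:00 Etheph Prefecture standard time.
The standard-time date in Etheph Prefecture, 3 April 2019, is outside the daylight-saving period (9 November 2018 – 30 March 2019), so Etheph Prefecture is on standard time, UTC−06:15.
09:15 UTC − 6h15m = 03:00 Etheph Prefecture.

03:00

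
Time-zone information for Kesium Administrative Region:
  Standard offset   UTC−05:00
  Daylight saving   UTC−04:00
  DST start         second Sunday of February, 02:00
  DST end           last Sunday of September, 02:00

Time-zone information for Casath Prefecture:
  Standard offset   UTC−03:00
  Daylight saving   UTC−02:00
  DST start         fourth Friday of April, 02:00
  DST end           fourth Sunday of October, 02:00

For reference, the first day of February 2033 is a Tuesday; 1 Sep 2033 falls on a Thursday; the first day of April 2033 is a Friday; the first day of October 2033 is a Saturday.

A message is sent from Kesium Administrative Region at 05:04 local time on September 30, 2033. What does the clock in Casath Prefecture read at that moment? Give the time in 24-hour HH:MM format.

1 February 2033 is a Tuesday, so the first Sunday is February 6 and the second is February 13.
1 September 2033 is a Thursday, so Sundays fall on 4, 11, 18, 25; the last is September 25.
September 30, 2033 does not fall between 13 February and 25 September, so daylight saving is not in effect and Kesium Administrative Region is at UTC−05:00.
05:04 Kesium Administrative Region + 5h = 10:04 UTC.
1 April 2033 is a Friday, so the first Friday is April 1 and the fourth is April 22.
1 October 2033 is a Saturday, so the first Sunday is October 2 and the fourth is October 23.
At the standard offset (UTC−03:00), 10:04 UTC − 3h = 07:04 Casath Prefecture standard time.
Daylight saving runs 22 April – 23 October; the standard-time date in Casath Prefecture, September 30, 2033, is inside that window, so Casath Prefecture is at UTC−02:00.
10:04 UTC − 2h = 08:04 Casath Prefecture.

08:04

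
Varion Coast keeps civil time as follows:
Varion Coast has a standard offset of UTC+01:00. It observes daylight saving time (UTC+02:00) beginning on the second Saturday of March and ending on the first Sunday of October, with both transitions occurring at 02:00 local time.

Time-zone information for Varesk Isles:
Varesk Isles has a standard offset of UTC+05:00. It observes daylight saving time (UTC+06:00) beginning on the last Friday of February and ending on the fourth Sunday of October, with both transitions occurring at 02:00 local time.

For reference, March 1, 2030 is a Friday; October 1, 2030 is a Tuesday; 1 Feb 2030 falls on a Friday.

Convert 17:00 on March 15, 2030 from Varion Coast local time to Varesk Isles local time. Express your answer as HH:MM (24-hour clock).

1 March 2030 is a Friday, so the first Saturday is March 2 and the second is March 9.
1 October 2030 is a Tuesday, so the first Sunday is October 6.
March 15, 2030 lies within the daylight-saving period (9 March – 6 October), so Varion Coast is on daylight time, UTC+02:00.
17:00 Varion Coast − 2h = 15:00 UTC.
1 February 2030 is a Friday, so Fridays fall on 1, 8, 15, 22; the last is February 22.
1 October 2030 is a Tuesday, so the first Sunday is October 6 and the fourth is October 27.
At the standard offset (UTC+05:00), 15:00 UTC + 5h = 20:00 Varesk Isles standard time.
Daylight saving runs 22 February – 27 October; the standard-time date in Varesk Isles, March 15, 2030, is inside that window, so Varesk Isles is at UTC+06:00.
15:00 UTC + 6h = 21:00 Varesk Isles.

21:00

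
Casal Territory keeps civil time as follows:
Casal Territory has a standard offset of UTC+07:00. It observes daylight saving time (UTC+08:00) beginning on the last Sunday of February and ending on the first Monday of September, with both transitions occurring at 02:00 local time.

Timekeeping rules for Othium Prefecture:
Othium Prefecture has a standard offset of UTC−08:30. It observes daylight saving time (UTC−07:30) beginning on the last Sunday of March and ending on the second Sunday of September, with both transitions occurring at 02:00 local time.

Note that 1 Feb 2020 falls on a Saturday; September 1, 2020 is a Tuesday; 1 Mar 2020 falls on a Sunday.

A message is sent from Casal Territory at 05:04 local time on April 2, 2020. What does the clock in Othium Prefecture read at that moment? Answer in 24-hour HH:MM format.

1 February 2020 is a Saturday, so Sundays fall on 2, 9, 16, 23; the last is February 23.
1 September 2020 is a Tuesday, so the first Monday is September 7.
April 2, 2020 lies within the daylight-saving period (23 February – 7 September), so Casal Territory is on daylight time, UTC+08:00.
05:04 Casal Territory − 8h = 21:04 UTC (rolling into the previous day, 1 April 2020).
1 March 2020 is a Sunday, so Sundays fall on 1, 8, 15, 22, 29; the last is March 29.
1 September 2020 is a Tuesday, so the first Sunday is September 6 and the second is September 13.
At the standard offset (UTC−08:30), 21:04 UTC − 8h30m = 12:34 Othium Prefecture standard time.
Daylight saving runs 29 March – 13 September; the standard-time date in Othium Prefecture, April 1, 2020, is inside that window, so Othium Prefecture is at UTC−07:30.
21:04 UTC − 7h30m = 13:34 Othium Prefecture.

13:34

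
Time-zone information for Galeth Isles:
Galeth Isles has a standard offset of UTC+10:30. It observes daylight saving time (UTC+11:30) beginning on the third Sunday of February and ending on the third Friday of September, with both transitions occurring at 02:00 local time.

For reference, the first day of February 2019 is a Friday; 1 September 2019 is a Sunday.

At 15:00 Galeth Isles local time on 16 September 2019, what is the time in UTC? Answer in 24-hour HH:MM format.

1 February 2019 is a Friday, so the first Sunday is February 3 and the third is February 17.
1 September 2019 is a Sunday, so the first Friday is September 6 and the third is September 20.
16 September 2019 falls between 17 February and 20 September, so daylight saving is in effect and Galeth Isles is at UTC+11:30.
15:00 local − 11h30m = 03:30 UTC.

03:30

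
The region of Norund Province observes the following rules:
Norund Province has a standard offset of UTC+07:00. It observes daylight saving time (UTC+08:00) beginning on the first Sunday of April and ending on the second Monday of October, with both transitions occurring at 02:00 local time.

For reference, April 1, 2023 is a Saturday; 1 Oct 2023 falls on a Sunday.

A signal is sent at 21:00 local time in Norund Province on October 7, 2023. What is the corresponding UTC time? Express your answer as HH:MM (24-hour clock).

1 April 2023 is a Saturday, so the first Sunday is April 2.
1 October 2023 is a Sunday, so the first Monday is October 2 and the second is October 9.
October 7, 2023 lies within the daylight-saving period (2 April – 9 October), so Norund Province is on daylight time, UTC+08:00.
21:00 local − 8h = 13:00 UTC.

13:00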